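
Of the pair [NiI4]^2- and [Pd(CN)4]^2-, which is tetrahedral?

[NiI4]^2-

For [NiI4]^2-: Ligand charges: each iodide is −1. With an overall charge of −2 the nickel centre must be in the +2 oxidation state. Group 10 minus oxidation state 2 gives a d⁸ configuration. Iodide is a weak-field ligand. With weak-field ligands the CFSE gain from square planar is small, so a 3d d⁸ ion takes the sterically preferred tetrahedral geometry. → tetrahedral.
For [Pd(CN)4]^2-: Summing ligand charges against the −2 overall charge gives an oxidation state of +2 for palladium. Palladium is a group-10 element; Pd(II) is therefore d⁸. A 4d d⁸ ion has a large crystal-field splitting; square planar leaves the high-energy d_{x²−y²} orbital empty and maximises CFSE. → square planar.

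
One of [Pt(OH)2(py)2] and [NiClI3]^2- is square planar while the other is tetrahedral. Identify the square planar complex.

For [Pt(OH)2(py)2]: Ligand charges: each hydroxide is −1; pyridine is neutral. With an overall charge of 0 the platinum centre must be in the +2 oxidation state. Pt sits in group 10, so the d-electron count is 10 − 2 = 8. A 5d d⁸ ion has a large crystal-field splitting; square planar leaves the high-energy d_{x²−y²} orbital empty and maximises CFSE. → square planar.
For [NiClI3]^2-: Each chloride is −1; each iodide is −1; balancing the −2 overall charge requires Ni(II). Nickel is a group-10 element; Ni(II) is therefore d⁸. Chloride and iodide are weak-field ligands. With weak-field ligands the CFSE gain from square planar is small, so a 3d d⁸ ion takes the sterically preferred tetrahedral geometry. → tetrahedral.

[Pt(OH)2(py)2]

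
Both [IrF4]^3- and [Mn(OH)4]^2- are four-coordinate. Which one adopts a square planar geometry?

[IrF4]^3-

For [IrF4]^3-: Each fluoride is −1; balancing the −3 overall charge requires Ir(I). Iridium is a group-9 element; Ir(I) is therefore d⁸. A 5d d⁸ ion has a large crystal-field splitting; square planar leaves the high-energy d_{x²−y²} orbital empty and maximises CFSE. → square planar.
For [Mn(OH)4]^2-: Each hydroxide is −1; balancing the −2 overall charge requires Mn(II). Manganese is a group-7 element; Mn(II) is therefore d⁵. A high-spin d⁵ ion has zero CFSE in either geometry, so four ligands adopt the sterically favoured tetrahedral geometry. → tetrahedral.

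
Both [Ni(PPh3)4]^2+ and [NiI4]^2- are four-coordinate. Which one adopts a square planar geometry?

[Ni(PPh3)4]^2+

For [Ni(PPh3)4]^2+: Ligand charges: triphenylphosphine is neutral. With an overall charge of +2 the nickel centre must be in the +2 oxidation state. Nickel is a group-10 element; Ni(II) is therefore d⁸. Triphenylphosphine is a strong-field ligand (high in the spectrochemical series). A 3d d⁸ ion with strong-field ligands gains enough CFSE to favour square planar over tetrahedral. → square planar.
For [NiI4]^2-: Each iodide is −1; balancing the −2 overall charge requires Ni(II). Nickel is a group-10 element; Ni(II) is therefore d⁸. Iodide is a weak-field ligand. With weak-field ligands the CFSE gain from square planar is small, so a 3d d⁸ ion takes the sterically preferred tetrahedral geometry. → tetrahedral.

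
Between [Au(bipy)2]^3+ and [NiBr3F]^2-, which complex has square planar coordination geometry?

[Au(bipy)2]^3+

For [Au(bipy)2]^3+: Summing ligand charges against the +3 overall charge gives an oxidation state of +3 for gold. Au sits in group 11, so the d-electron count is 11 − 3 = 8. A 5d d⁸ ion has a large crystal-field splitting; square planar leaves the high-energy d_{x²−y²} orbital empty and maximises CFSE. → square planar.
For [NiBr3F]^2-: Each bromide is −1; each fluoride is −1; balancing the −2 overall charge requires Ni(II). Group 10 minus oxidation state 2 gives a d⁸ configuration. Bromide and fluoride are weak-field ligands. With weak-field ligands the CFSE gain from square planar is small, so a 3d d⁸ ion takes the sterically preferred tetrahedral geometry. → tetrahedral.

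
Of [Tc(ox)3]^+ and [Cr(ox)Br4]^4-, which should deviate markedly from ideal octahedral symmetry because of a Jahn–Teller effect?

[Cr(ox)Br4]^4-

[Tc(ox)3]^+: Summing ligand charges against the +1 overall charge gives an oxidation state of +7 for technetium. Tc sits in group 7, so the d-electron count is 7 − 7 = 0. The d⁰ configuration leaves the e_g set evenly filled (or empty) — no strong Jahn–Teller driving force.
[Cr(ox)Br4]^4-: Summing ligand charges against the −4 overall charge gives an oxidation state of +2 for chromium. Group 6 minus oxidation state 2 gives a d⁴ configuration. Bromide and oxalate are weak-field ligands for a first-row metal, so the complex is high-spin. The t₂g³e_g¹ (high-spin) configuration has an unevenly filled e_g set; the Jahn–Teller theorem predicts a tetragonal distortion (typically axial elongation) to lift the degeneracy.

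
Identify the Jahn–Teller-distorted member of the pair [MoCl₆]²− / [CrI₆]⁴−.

[CrI₆]⁴−

[MoCl₆]²−: Summing ligand charges against the −2 overall charge gives an oxidation state of +4 for molybdenum. Mo sits in group 6, so the d-electron count is 6 − 4 = 2. The d² configuration leaves the e_g set evenly filled (or empty) — no strong Jahn–Teller driving force.
[CrI₆]⁴−: Ligand charges: each iodide is −1. With an overall charge of −4 the chromium centre must be in the +2 oxidation state. Chromium is a group-6 element; Cr(II) is therefore d⁴. Iodide is a weak-field ligand for a first-row metal, so the complex is high-spin. The t₂g³e_g¹ (high-spin) configuration has an unevenly filled e_g set; the Jahn–Teller theorem predicts a tetragonal distortion (typically axial elongation) to lift the degeneracy.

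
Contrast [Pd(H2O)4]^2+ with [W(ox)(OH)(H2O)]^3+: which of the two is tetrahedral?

[W(ox)(OH)(H2O)]^3+

For [Pd(H2O)4]^2+: Ligand charges: water is neutral. With an overall charge of +2 the palladium centre must be in the +2 oxidation state. Pd sits in group 10, so the d-electron count is 10 − 2 = 8. A 4d d⁸ ion has a large crystal-field splitting; square planar leaves the high-energy d_{x²−y²} orbital empty and maximises CFSE. → square planar.
For [W(ox)(OH)(H2O)]^3+: Summing ligand charges against the +3 overall charge gives an oxidation state of +6 for tungsten. W sits in group 6, so the d-electron count is 6 − 6 = 0. A d⁰ ion has no crystal-field stabilisation preference between square planar and tetrahedral, so four ligands adopt the sterically favoured tetrahedral geometry. → tetrahedral.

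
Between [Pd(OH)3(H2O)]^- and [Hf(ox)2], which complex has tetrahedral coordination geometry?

For [Pd(OH)3(H2O)]^-: Summing ligand charges against the −1 overall charge gives an oxidation state of +2 for palladium. Palladium is a group-10 element; Pd(II) is therefore d⁸. A 4d d⁸ ion has a large crystal-field splitting; square planar leaves the high-energy d_{x²−y²} orbital empty and maximises CFSE. → square planar.
For [Hf(ox)2]: Ligand charges: each oxalate is −2. With an overall charge of 0 the hafnium centre must be in the +4 oxidation state. Group 4 minus oxidation state 4 gives a d⁰ configuration. A d⁰ ion has no crystal-field stabilisation preference between square planar and tetrahedral, so four ligands adopt the sterically favoured tetrahedral geometry. → tetrahedral.

[Hf(ox)2]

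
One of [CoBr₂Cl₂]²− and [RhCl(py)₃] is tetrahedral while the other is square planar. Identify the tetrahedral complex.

For [CoBr₂Cl₂]²−: Summing ligand charges against the −2 overall charge gives an oxidation state of +2 for cobalt. Co sits in group 9, so the d-electron count is 9 − 2 = 7. For a high-spin 3d d⁷ ion with weak-field ligands the small Δₜ gives little square-planar CFSE advantage, so four ligands adopt the sterically favoured tetrahedral geometry. → tetrahedral.
For [RhCl(py)₃]: Ligand charges: each chloride is −1; pyridine is neutral. With an overall charge of 0 the rhodium centre must be in the +1 oxidation state. Rh sits in group 9, so the d-electron count is 9 − 1 = 8. A 4d d⁸ ion has a large crystal-field splitting; square planar leaves the high-energy d_{x²−y²} orbital empty and maximises CFSE. → square planar.

[CoBr₂Cl₂]²−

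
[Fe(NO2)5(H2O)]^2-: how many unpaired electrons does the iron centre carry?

Summing ligand charges against the −2 overall charge gives an oxidation state of +3 for iron.
Group 8 minus oxidation state 3 gives a d⁵ configuration.
The spin state decides the count: Nitro (N-bound nitrite) is a strong-field ligand (high in the spectrochemical series) for a first-row metal, so the complex is low-spin.
An octahedral low-spin d⁵ ion is t₂g⁵e_g⁰, giving 1 unpaired electron.

1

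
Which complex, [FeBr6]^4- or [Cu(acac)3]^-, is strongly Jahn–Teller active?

[Cu(acac)3]^-

[FeBr6]^4-: Summing ligand charges against the −4 overall charge gives an oxidation state of +2 for iron. Fe sits in group 8, so the d-electron count is 8 − 2 = 6. Bromide is a weak-field ligand for a first-row metal, so the complex is high-spin. The d⁶ configuration leaves the e_g set evenly filled (or empty) — no strong Jahn–Teller driving force.
[Cu(acac)3]^-: Ligand charges: each acetylacetonate is −1. With an overall charge of −1 the copper centre must be in the +2 oxidation state. Copper is a group-11 element; Cu(II) is therefore d⁹. The t₂g⁶e_g³ configuration has an unevenly filled e_g set; the Jahn–Teller theorem predicts a tetragonal distortion (typically axial elongation) to lift the degeneracy.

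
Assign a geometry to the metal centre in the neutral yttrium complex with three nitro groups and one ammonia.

Ligand charges: each nitro (N-bound nitrite) is −1; ammonia is neutral. With an overall charge of 0 the yttrium centre must be in the +3 oxidation state.
Group 3 minus oxidation state 3 gives a d⁰ configuration.
With 4 monodentate ligands the coordination number is 4.
A d⁰ ion has no crystal-field stabilisation preference between square planar and tetrahedral, so four ligands adopt the sterically favoured tetrahedral geometry.

tetrahedral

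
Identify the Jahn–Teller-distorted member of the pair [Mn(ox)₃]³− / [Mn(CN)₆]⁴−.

[Mn(ox)₃]³−

[Mn(ox)₃]³−: Ligand charges: each oxalate is −2. With an overall charge of −3 the manganese centre must be in the +3 oxidation state. Manganese is a group-7 element; Mn(III) is therefore d⁴. Oxalate is a weak-field ligand for a first-row metal, so the complex is high-spin. The t₂g³e_g¹ (high-spin) configuration has an unevenly filled e_g set; the Jahn–Teller theorem predicts a tetragonal distortion (typically axial elongation) to lift the degeneracy.
[Mn(CN)₆]⁴−: Ligand charges: each cyanide is −1. With an overall charge of −4 the manganese centre must be in the +2 oxidation state. Mn sits in group 7, so the d-electron count is 7 − 2 = 5. Cyanide is a strong-field ligand (high in the spectrochemical series) for a first-row metal, so the complex is low-spin. The d⁵ configuration leaves the e_g set evenly filled (or empty) — no strong Jahn–Teller driving force.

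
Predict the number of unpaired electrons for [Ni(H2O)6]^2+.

2

Ligand charges: water is neutral. With an overall charge of +2 the nickel centre must be in the +2 oxidation state.
Nickel is a group-10 element; Ni(II) is therefore d⁸.
In an octahedral field the d⁸ configuration is t₂g⁶e_g² (only one arrangement possible), giving 2 unpaired electrons.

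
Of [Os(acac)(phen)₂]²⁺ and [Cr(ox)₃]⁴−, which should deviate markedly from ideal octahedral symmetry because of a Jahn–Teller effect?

[Os(acac)(phen)₂]²⁺: Each acetylacetonate is −1; 1,10-phenanthroline is neutral; balancing the +2 overall charge requires Os(III). Group 8 minus oxidation state 3 gives a d⁵ configuration. A 5d ion has a large Δₒ and is invariably low-spin. The d⁵ configuration leaves the e_g set evenly filled (or empty) — no strong Jahn–Teller driving force.
[Cr(ox)₃]⁴−: Summing ligand charges against the −4 overall charge gives an oxidation state of +2 for chromium. Group 6 minus oxidation state 2 gives a d⁴ configuration. Oxalate is a weak-field ligand for a first-row metal, so the complex is high-spin. The t₂g³e_g¹ (high-spin) configuration has an unevenly filled e_g set; the Jahn–Teller theorem predicts a tetragonal distortion (typically axial elongation) to lift the degeneracy.

[Cr(ox)₃]⁴−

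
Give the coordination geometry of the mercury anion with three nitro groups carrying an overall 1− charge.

trigonal planar

Ligand charges: each nitro (N-bound nitrite) is −1. With an overall charge of −1 the mercury centre must be in the +2 oxidation state.
Group 12 minus oxidation state 2 gives a d¹⁰ configuration.
With 3 monodentate ligands the coordination number is 3.
Three ligands around a d¹⁰ centre minimise repulsion in a trigonal-planar arrangement.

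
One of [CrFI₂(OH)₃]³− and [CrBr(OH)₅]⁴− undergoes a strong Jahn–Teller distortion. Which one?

[CrBr(OH)₅]⁴−

[CrFI₂(OH)₃]³−: Summing ligand charges against the −3 overall charge gives an oxidation state of +3 for chromium. Cr sits in group 6, so the d-electron count is 6 − 3 = 3. The d³ configuration leaves the e_g set evenly filled (or empty) — no strong Jahn–Teller driving force.
[CrBr(OH)₅]⁴−: Summing ligand charges against the −4 overall charge gives an oxidation state of +2 for chromium. Chromium is a group-6 element; Cr(II) is therefore d⁴. Bromide and hydroxide are weak-field ligands for a first-row metal, so the complex is high-spin. The t₂g³e_g¹ (high-spin) configuration has an unevenly filled e_g set; the Jahn–Teller theorem predicts a tetragonal distortion (typically axial elongation) to lift the degeneracy.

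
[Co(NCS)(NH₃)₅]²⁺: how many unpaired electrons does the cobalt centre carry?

0

Summing ligand charges against the +2 overall charge gives an oxidation state of +3 for cobalt.
Co sits in group 9, so the d-electron count is 9 − 3 = 6.
The spin state decides the count: Co(III) has an exceptionally large octahedral splitting and is low-spin with essentially every ligand except fluoride.
An octahedral low-spin d⁶ ion is t₂g⁶e_g⁰, giving 0 unpaired electrons.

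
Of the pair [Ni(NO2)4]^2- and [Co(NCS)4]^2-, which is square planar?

For [Ni(NO2)4]^2-: Ligand charges: each nitro (N-bound nitrite) is −1. With an overall charge of −2 the nickel centre must be in the +2 oxidation state. Ni sits in group 10, so the d-electron count is 10 − 2 = 8. Nitro (N-bound nitrite) is a strong-field ligand (high in the spectrochemical series). A 3d d⁸ ion with strong-field ligands gains enough CFSE to favour square planar over tetrahedral. → square planar.
For [Co(NCS)4]^2-: Each isothiocyanate is −1; balancing the −2 overall charge requires Co(II). Group 9 minus oxidation state 2 gives a d⁷ configuration. For a high-spin 3d d⁷ ion with weak-field ligands the small Δₜ gives little square-planar CFSE advantage, so four ligands adopt the sterically favoured tetrahedral geometry. → tetrahedral.

[Ni(NO2)4]^2-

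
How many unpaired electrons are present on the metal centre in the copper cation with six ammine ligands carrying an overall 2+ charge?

Ligand charges: ammonia is neutral. With an overall charge of +2 the copper centre must be in the +2 oxidation state.
Cu sits in group 11, so the d-electron count is 11 − 2 = 9.
In an octahedral field the d⁹ configuration is t₂g⁶e_g³ (only one arrangement possible), giving 1 unpaired electron.

1 unpaired electron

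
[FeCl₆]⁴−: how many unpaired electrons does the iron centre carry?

Ligand charges: each chloride is −1. With an overall charge of −4 the iron centre must be in the +2 oxidation state.
Iron is a group-8 element; Fe(II) is therefore d⁶.
The spin state decides the count: Chloride is a weak-field ligand for a first-row metal, so the complex is high-spin.
An octahedral high-spin d⁶ ion is t₂g⁴e_g², giving 4 unpaired electrons.

4 unpaired electrons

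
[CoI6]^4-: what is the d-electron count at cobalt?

d⁷

Each iodide is −1; balancing the −4 overall charge requires Co(II).
Cobalt is a group-9 element; Co(II) is therefore d⁷.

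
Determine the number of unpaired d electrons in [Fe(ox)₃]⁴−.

4 unpaired electrons

Ligand charges: each oxalate is −2. With an overall charge of −4 the iron centre must be in the +2 oxidation state.
Fe sits in group 8, so the d-electron count is 8 − 2 = 6.
Counting donor atoms: 3×oxalate (bidentate) → 6 donors. Coordination number = 6.
The spin state decides the count: Oxalate is a weak-field ligand for a first-row metal, so the complex is high-spin.
An octahedral high-spin d⁶ ion is t₂g⁴e_g², giving 4 unpaired electrons.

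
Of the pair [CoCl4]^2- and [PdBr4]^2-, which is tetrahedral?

[CoCl4]^2-

For [CoCl4]^2-: Each chloride is −1; balancing the −2 overall charge requires Co(II). Group 9 minus oxidation state 2 gives a d⁷ configuration. For a high-spin 3d d⁷ ion with weak-field ligands the small Δₜ gives little square-planar CFSE advantage, so four ligands adopt the sterically favoured tetrahedral geometry. → tetrahedral.
For [PdBr4]^2-: Ligand charges: each bromide is −1. With an overall charge of −2 the palladium centre must be in the +2 oxidation state. Group 10 minus oxidation state 2 gives a d⁸ configuration. A 4d d⁸ ion has a large crystal-field splitting; square planar leaves the high-energy d_{x²−y²} orbital empty and maximises CFSE. → square planar.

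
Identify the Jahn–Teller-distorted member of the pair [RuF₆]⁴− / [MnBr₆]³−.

[MnBr₆]³−

[RuF₆]⁴−: Summing ligand charges against the −4 overall charge gives an oxidation state of +2 for ruthenium. Group 8 minus oxidation state 2 gives a d⁶ configuration. A 4d ion has a large Δₒ and is invariably low-spin. The d⁶ configuration leaves the e_g set evenly filled (or empty) — no strong Jahn–Teller driving force.
[MnBr₆]³−: Each bromide is −1; balancing the −3 overall charge requires Mn(III). Group 7 minus oxidation state 3 gives a d⁴ configuration. Bromide is a weak-field ligand for a first-row metal, so the complex is high-spin. The t₂g³e_g¹ (high-spin) configuration has an unevenly filled e_g set; the Jahn–Teller theorem predicts a tetragonal distortion (typically axial elongation) to lift the degeneracy.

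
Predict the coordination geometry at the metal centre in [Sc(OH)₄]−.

Ligand charges: each hydroxide is −1. With an overall charge of −1 the scandium centre must be in the +3 oxidation state.
Group 3 minus oxidation state 3 gives a d⁰ configuration.
Coordination number: 4.
A d⁰ ion has no crystal-field stabilisation preference between square planar and tetrahedral, so four ligands adopt the sterically favoured tetrahedral geometry.

tetrahedral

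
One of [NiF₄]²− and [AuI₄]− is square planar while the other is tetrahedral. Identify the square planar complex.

For [NiF₄]²−: Ligand charges: each fluoride is −1. With an overall charge of −2 the nickel centre must be in the +2 oxidation state. Ni sits in group 10, so the d-electron count is 10 − 2 = 8. Fluoride is a weak-field ligand. With weak-field ligands the CFSE gain from square planar is small, so a 3d d⁸ ion takes the sterically preferred tetrahedral geometry. → tetrahedral.
For [AuI₄]−: Each iodide is −1; balancing the −1 overall charge requires Au(III). Au sits in group 11, so the d-electron count is 11 − 3 = 8. A 5d d⁸ ion has a large crystal-field splitting; square planar leaves the high-energy d_{x²−y²} orbital empty and maximises CFSE. → square planar.

[AuI₄]−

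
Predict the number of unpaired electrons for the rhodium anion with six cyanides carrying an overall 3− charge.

Each cyanide is −1; balancing the −3 overall charge requires Rh(III).
Group 9 minus oxidation state 3 gives a d⁶ configuration.
The spin state decides the count: a 4d ion has a large Δₒ and is invariably low-spin.
An octahedral low-spin d⁶ ion is t₂g⁶e_g⁰, giving 0 unpaired electrons.

0 unpaired electrons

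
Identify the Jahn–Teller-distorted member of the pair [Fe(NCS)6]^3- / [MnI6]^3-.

[MnI6]^3-

[Fe(NCS)6]^3-: Summing ligand charges against the −3 overall charge gives an oxidation state of +3 for iron. Group 8 minus oxidation state 3 gives a d⁵ configuration. Isothiocyanate is a weak-field ligand for a first-row metal, so the complex is high-spin. The d⁵ configuration leaves the e_g set evenly filled (or empty) — no strong Jahn–Teller driving force.
[MnI6]^3-: Ligand charges: each iodide is −1. With an overall charge of −3 the manganese centre must be in the +3 oxidation state. Group 7 minus oxidation state 3 gives a d⁴ configuration. Iodide is a weak-field ligand for a first-row metal, so the complex is high-spin. The t₂g³e_g¹ (high-spin) configuration has an unevenly filled e_g set; the Jahn–Teller theorem predicts a tetragonal distortion (typically axial elongation) to lift the degeneracy.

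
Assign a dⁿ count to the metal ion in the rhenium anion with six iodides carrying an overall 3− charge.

d4

Ligand charges: each iodide is −1. With an overall charge of −3 the rhenium centre must be in the +3 oxidation state.
Rhenium is a group-7 element; Re(III) is therefore d⁴.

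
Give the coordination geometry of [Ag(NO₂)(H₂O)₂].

trigonal planar

Summing ligand charges against the 0 overall charge gives an oxidation state of +1 for silver.
Ag sits in group 11, so the d-electron count is 11 − 1 = 10.
With 3 monodentate ligands the coordination number is 3.
Three ligands around a d¹⁰ centre minimise repulsion in a trigonal-planar arrangement.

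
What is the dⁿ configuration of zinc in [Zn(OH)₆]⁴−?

Ligand charges: each hydroxide is −1. With an overall charge of −4 the zinc centre must be in the +2 oxidation state.
Group 12 minus oxidation state 2 gives a d¹⁰ configuration.

d10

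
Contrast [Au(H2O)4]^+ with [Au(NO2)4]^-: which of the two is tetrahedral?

[Au(H2O)4]^+

For [Au(H2O)4]^+: Ligand charges: water is neutral. With an overall charge of +1 the gold centre must be in the +1 oxidation state. Group 11 minus oxidation state 1 gives a d¹⁰ configuration. A d¹⁰ ion has no crystal-field stabilisation preference between square planar and tetrahedral, so four ligands adopt the sterically favoured tetrahedral geometry. → tetrahedral.
For [Au(NO2)4]^-: Each nitro (N-bound nitrite) is −1; balancing the −1 overall charge requires Au(III). Au sits in group 11, so the d-electron count is 11 − 3 = 8. A 5d d⁸ ion has a large crystal-field splitting; square planar leaves the high-energy d_{x²−y²} orbital empty and maximises CFSE. → square planar.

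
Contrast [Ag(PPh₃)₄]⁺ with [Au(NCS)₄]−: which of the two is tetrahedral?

For [Ag(PPh₃)₄]⁺: Ligand charges: triphenylphosphine is neutral. With an overall charge of +1 the silver centre must be in the +1 oxidation state. Ag sits in group 11, so the d-electron count is 11 − 1 = 10. A d¹⁰ ion has no crystal-field stabilisation preference between square planar and tetrahedral, so four ligands adopt the sterically favoured tetrahedral geometry. → tetrahedral.
For [Au(NCS)₄]−: Ligand charges: each isothiocyanate is −1. With an overall charge of −1 the gold centre must be in the +3 oxidation state. Au sits in group 11, so the d-electron count is 11 − 3 = 8. A 5d d⁸ ion has a large crystal-field splitting; square planar leaves the high-energy d_{x²−y²} orbital empty and maximises CFSE. → square planar.

[Ag(PPh₃)₄]⁺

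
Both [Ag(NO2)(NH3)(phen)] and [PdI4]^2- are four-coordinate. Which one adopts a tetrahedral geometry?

[Ag(NO2)(NH3)(phen)]

For [Ag(NO2)(NH3)(phen)]: Each nitro (N-bound nitrite) is −1; ammonia is neutral; 1,10-phenanthroline is neutral; balancing the 0 overall charge requires Ag(I). Silver is a group-11 element; Ag(I) is therefore d¹⁰. A d¹⁰ ion has no crystal-field stabilisation preference between square planar and tetrahedral, so four ligands adopt the sterically favoured tetrahedral geometry. → tetrahedral.
For [PdI4]^2-: Ligand charges: each iodide is −1. With an overall charge of −2 the palladium centre must be in the +2 oxidation state. Pd sits in group 10, so the d-electron count is 10 − 2 = 8. A 4d d⁸ ion has a large crystal-field splitting; square planar leaves the high-energy d_{x²−y²} orbital empty and maximises CFSE. → square planar.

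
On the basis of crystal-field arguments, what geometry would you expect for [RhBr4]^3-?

Summing ligand charges against the −3 overall charge gives an oxidation state of +1 for rhodium.
Rhodium is a group-9 element; Rh(I) is therefore d⁸.
Coordination number: 4.
A 4d d⁸ ion has a large crystal-field splitting; square planar leaves the high-energy d_{x²−y²} orbital empty and maximises CFSE.

square planar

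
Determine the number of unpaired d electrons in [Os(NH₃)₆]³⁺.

1 unpaired electron

Ammonia is neutral; balancing the +3 overall charge requires Os(III).
Osmium is a group-8 element; Os(III) is therefore d⁵.
The spin state decides the count: a 5d ion has a large Δₒ and is invariably low-spin.
An octahedral low-spin d⁵ ion is t₂g⁵e_g⁰, giving 1 unpaired electron.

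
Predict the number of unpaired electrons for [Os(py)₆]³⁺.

1 unpaired electron

Summing ligand charges against the +3 overall charge gives an oxidation state of +3 for osmium.
Os sits in group 8, so the d-electron count is 8 − 3 = 5.
The spin state decides the count: a 5d ion has a large Δₒ and is invariably low-spin.
An octahedral low-spin d⁵ ion is t₂g⁵e_g⁰, giving 1 unpaired electron.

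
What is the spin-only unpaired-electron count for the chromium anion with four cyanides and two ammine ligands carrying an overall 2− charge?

Summing ligand charges against the −2 overall charge gives an oxidation state of +2 for chromium.
Cr sits in group 6, so the d-electron count is 6 − 2 = 4.
The spin state decides the count: Cyanide is a strong-field ligand (high in the spectrochemical series) for a first-row metal, so the complex is low-spin.
An octahedral low-spin d⁴ ion is t₂g⁴e_g⁰, giving 2 unpaired electrons.

2 unpaired electrons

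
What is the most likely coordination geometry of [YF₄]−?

tetrahedral

Summing ligand charges against the −1 overall charge gives an oxidation state of +3 for yttrium.
Yttrium is a group-3 element; Y(III) is therefore d⁰.
With 4 monodentate ligands the coordination number is 4.
A d⁰ ion has no crystal-field stabilisation preference between square planar and tetrahedral, so four ligands adopt the sterically favoured tetrahedral geometry.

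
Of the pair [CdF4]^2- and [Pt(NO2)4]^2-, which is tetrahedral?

For [CdF4]^2-: Each fluoride is −1; balancing the −2 overall charge requires Cd(II). Cd sits in group 12, so the d-electron count is 12 − 2 = 10. A d¹⁰ ion has no crystal-field stabilisation preference between square planar and tetrahedral, so four ligands adopt the sterically favoured tetrahedral geometry. → tetrahedral.
For [Pt(NO2)4]^2-: Ligand charges: each nitro (N-bound nitrite) is −1. With an overall charge of −2 the platinum centre must be in the +2 oxidation state. Pt sits in group 10, so the d-electron count is 10 − 2 = 8. A 5d d⁸ ion has a large crystal-field splitting; square planar leaves the high-energy d_{x²−y²} orbital empty and maximises CFSE. → square planar.

[CdF4]^2-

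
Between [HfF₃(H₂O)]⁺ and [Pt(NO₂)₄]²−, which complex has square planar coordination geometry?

For [HfF₃(H₂O)]⁺: Each fluoride is −1; water is neutral; balancing the +1 overall charge requires Hf(IV). Hf sits in group 4, so the d-electron count is 4 − 4 = 0. A d⁰ ion has no crystal-field stabilisation preference between square planar and tetrahedral, so four ligands adopt the sterically favoured tetrahedral geometry. → tetrahedral.
For [Pt(NO₂)₄]²−: Summing ligand charges against the −2 overall charge gives an oxidation state of +2 for platinum. Platinum is a group-10 element; Pt(II) is therefore d⁸. A 5d d⁸ ion has a large crystal-field splitting; square planar leaves the high-energy d_{x²−y²} orbital empty and maximises CFSE. → square planar.

[Pt(NO₂)₄]²−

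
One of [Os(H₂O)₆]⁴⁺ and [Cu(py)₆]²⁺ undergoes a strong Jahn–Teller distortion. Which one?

[Os(H₂O)₆]⁴⁺: Summing ligand charges against the +4 overall charge gives an oxidation state of +4 for osmium. Group 8 minus oxidation state 4 gives a d⁴ configuration. A 5d ion has a large Δₒ and is invariably low-spin. The d⁴ configuration leaves the e_g set evenly filled (or empty) — no strong Jahn–Teller driving force.
[Cu(py)₆]²⁺: Pyridine is neutral; balancing the +2 overall charge requires Cu(II). Cu sits in group 11, so the d-electron count is 11 − 2 = 9. The t₂g⁶e_g³ configuration has an unevenly filled e_g set; the Jahn–Teller theorem predicts a tetragonal distortion (typically axial elongation) to lift the degeneracy.

[Cu(py)₆]²⁺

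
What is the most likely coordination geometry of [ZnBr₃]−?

trigonal planar

Ligand charges: each bromide is −1. With an overall charge of −1 the zinc centre must be in the +2 oxidation state.
Zinc is a group-12 element; Zn(II) is therefore d¹⁰.
Coordination number: 3.
Three ligands around a d¹⁰ centre minimise repulsion in a trigonal-planar arrangement.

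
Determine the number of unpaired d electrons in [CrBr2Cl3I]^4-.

4

Summing ligand charges against the −4 overall charge gives an oxidation state of +2 for chromium.
Chromium is a group-6 element; Cr(II) is therefore d⁴.
The spin state decides the count: Bromide, chloride, and iodide are weak-field ligands for a first-row metal, so the complex is high-spin.
An octahedral high-spin d⁴ ion is t₂g³e_g¹, giving 4 unpaired electrons.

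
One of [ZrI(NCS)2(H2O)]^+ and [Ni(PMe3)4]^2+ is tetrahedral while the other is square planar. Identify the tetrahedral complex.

For [ZrI(NCS)2(H2O)]^+: Summing ligand charges against the +1 overall charge gives an oxidation state of +4 for zirconium. Group 4 minus oxidation state 4 gives a d⁰ configuration. A d⁰ ion has no crystal-field stabilisation preference between square planar and tetrahedral, so four ligands adopt the sterically favoured tetrahedral geometry. → tetrahedral.
For [Ni(PMe3)4]^2+: Summing ligand charges against the +2 overall charge gives an oxidation state of +2 for nickel. Group 10 minus oxidation state 2 gives a d⁸ configuration. Trimethylphosphine is a strong-field ligand (high in the spectrochemical series). A 3d d⁸ ion with strong-field ligands gains enough CFSE to favour square planar over tetrahedral. → square planar.

[ZrI(NCS)2(H2O)]^+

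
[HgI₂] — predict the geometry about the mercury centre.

linear

Summing ligand charges against the 0 overall charge gives an oxidation state of +2 for mercury.
Group 12 minus oxidation state 2 gives a d¹⁰ configuration.
Coordination number: 2.
A d¹⁰ ion with only two ligands adopts a linear arrangement (sp hybridisation; no CFSE preference).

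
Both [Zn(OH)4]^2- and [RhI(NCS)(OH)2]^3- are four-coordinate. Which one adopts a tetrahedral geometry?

[Zn(OH)4]^2-

For [Zn(OH)4]^2-: Each hydroxide is −1; balancing the −2 overall charge requires Zn(II). Zn sits in group 12, so the d-electron count is 12 − 2 = 10. A d¹⁰ ion has no crystal-field stabilisation preference between square planar and tetrahedral, so four ligands adopt the sterically favoured tetrahedral geometry. → tetrahedral.
For [RhI(NCS)(OH)2]^3-: Summing ligand charges against the −3 overall charge gives an oxidation state of +1 for rhodium. Group 9 minus oxidation state 1 gives a d⁸ configuration. A 4d d⁸ ion has a large crystal-field splitting; square planar leaves the high-energy d_{x²−y²} orbital empty and maximises CFSE. → square planar.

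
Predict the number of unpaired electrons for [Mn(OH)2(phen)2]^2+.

3

Summing ligand charges against the +2 overall charge gives an oxidation state of +4 for manganese.
Mn sits in group 7, so the d-electron count is 7 − 4 = 3.
Counting donor atoms: 2×hydroxide (monodentate) → 2 donors; 2×1,10-phenanthroline (bidentate) → 4 donors. Coordination number = 6.
In an octahedral field the d³ configuration is t₂g³e_g⁰ (only one arrangement possible), giving 3 unpaired electrons.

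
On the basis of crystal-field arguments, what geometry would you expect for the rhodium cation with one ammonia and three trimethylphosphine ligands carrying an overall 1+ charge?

Ligand charges: ammonia is neutral; trimethylphosphine is neutral. With an overall charge of +1 the rhodium centre must be in the +1 oxidation state.
Rh sits in group 9, so the d-electron count is 9 − 1 = 8.
With 4 monodentate ligands the coordination number is 4.
A 4d d⁸ ion has a large crystal-field splitting; square planar leaves the high-energy d_{x²−y²} orbital empty and maximises CFSE.

square planar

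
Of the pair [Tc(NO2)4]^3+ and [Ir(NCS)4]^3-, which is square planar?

[Ir(NCS)4]^3-

For [Tc(NO2)4]^3+: Summing ligand charges against the +3 overall charge gives an oxidation state of +7 for technetium. Tc sits in group 7, so the d-electron count is 7 − 7 = 0. A d⁰ ion has no crystal-field stabilisation preference between square planar and tetrahedral, so four ligands adopt the sterically favoured tetrahedral geometry. → tetrahedral.
For [Ir(NCS)4]^3-: Summing ligand charges against the −3 overall charge gives an oxidation state of +1 for iridium. Ir sits in group 9, so the d-electron count is 9 − 1 = 8. A 5d d⁸ ion has a large crystal-field splitting; square planar leaves the high-energy d_{x²−y²} orbital empty and maximises CFSE. → square planar.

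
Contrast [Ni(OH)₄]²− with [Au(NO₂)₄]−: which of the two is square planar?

[Au(NO₂)₄]−

For [Ni(OH)₄]²−: Ligand charges: each hydroxide is −1. With an overall charge of −2 the nickel centre must be in the +2 oxidation state. Group 10 minus oxidation state 2 gives a d⁸ configuration. Hydroxide is a weak-field ligand. With weak-field ligands the CFSE gain from square planar is small, so a 3d d⁸ ion takes the sterically preferred tetrahedral geometry. → tetrahedral.
For [Au(NO₂)₄]−: Summing ligand charges against the −1 overall charge gives an oxidation state of +3 for gold. Gold is a group-11 element; Au(III) is therefore d⁸. A 5d d⁸ ion has a large crystal-field splitting; square planar leaves the high-energy d_{x²−y²} orbital empty and maximises CFSE. → square planar.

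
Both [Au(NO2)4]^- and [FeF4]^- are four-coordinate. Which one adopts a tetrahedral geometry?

For [Au(NO2)4]^-: Each nitro (N-bound nitrite) is −1; balancing the −1 overall charge requires Au(III). Au sits in group 11, so the d-electron count is 11 − 3 = 8. A 5d d⁸ ion has a large crystal-field splitting; square planar leaves the high-energy d_{x²−y²} orbital empty and maximises CFSE. → square planar.
For [FeF4]^-: Each fluoride is −1; balancing the −1 overall charge requires Fe(III). Group 8 minus oxidation state 3 gives a d⁵ configuration. A high-spin d⁵ ion has zero CFSE in either geometry, so four ligands adopt the sterically favoured tetrahedral geometry. → tetrahedral.

[FeF4]^-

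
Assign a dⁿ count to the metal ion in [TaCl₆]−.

Each chloride is −1; balancing the −1 overall charge requires Ta(V).
Ta sits in group 5, so the d-electron count is 5 − 5 = 0.

d0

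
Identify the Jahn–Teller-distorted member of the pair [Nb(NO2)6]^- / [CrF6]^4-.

[Nb(NO2)6]^-: Summing ligand charges against the −1 overall charge gives an oxidation state of +5 for niobium. Nb sits in group 5, so the d-electron count is 5 − 5 = 0. The d⁰ configuration leaves the e_g set evenly filled (or empty) — no strong Jahn–Teller driving force.
[CrF6]^4-: Each fluoride is −1; balancing the −4 overall charge requires Cr(II). Cr sits in group 6, so the d-electron count is 6 − 2 = 4. Fluoride is a weak-field ligand for a first-row metal, so the complex is high-spin. The t₂g³e_g¹ (high-spin) configuration has an unevenly filled e_g set; the Jahn–Teller theorem predicts a tetragonal distortion (typically axial elongation) to lift the degeneracy.

[CrF6]^4-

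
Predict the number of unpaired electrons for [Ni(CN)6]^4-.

2

Ligand charges: each cyanide is −1. With an overall charge of −4 the nickel centre must be in the +2 oxidation state.
Ni sits in group 10, so the d-electron count is 10 − 2 = 8.
In an octahedral field the d⁸ configuration is t₂g⁶e_g² (only one arrangement possible), giving 2 unpaired electrons.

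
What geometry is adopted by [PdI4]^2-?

square planar

Summing ligand charges against the −2 overall charge gives an oxidation state of +2 for palladium.
Pd sits in group 10, so the d-electron count is 10 − 2 = 8.
Coordination number: 4.
A 4d d⁸ ion has a large crystal-field splitting; square planar leaves the high-energy d_{x²−y²} orbital empty and maximises CFSE.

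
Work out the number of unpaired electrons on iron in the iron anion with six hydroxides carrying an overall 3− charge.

Each hydroxide is −1; balancing the −3 overall charge requires Fe(III).
Iron is a group-8 element; Fe(III) is therefore d⁵.
The spin state decides the count: Hydroxide is a weak-field ligand for a first-row metal, so the complex is high-spin.
An octahedral high-spin d⁵ ion is t₂g³e_g², giving 5 unpaired electrons.

5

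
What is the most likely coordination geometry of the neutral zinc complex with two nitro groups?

linear

Summing ligand charges against the 0 overall charge gives an oxidation state of +2 for zinc.
Group 12 minus oxidation state 2 gives a d¹⁰ configuration.
Coordination number: 2.
A d¹⁰ ion with only two ligands adopts a linear arrangement (sp hybridisation; no CFSE preference).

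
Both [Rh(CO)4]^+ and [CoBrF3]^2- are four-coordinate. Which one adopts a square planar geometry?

[Rh(CO)4]^+

For [Rh(CO)4]^+: Summing ligand charges against the +1 overall charge gives an oxidation state of +1 for rhodium. Group 9 minus oxidation state 1 gives a d⁸ configuration. A 4d d⁸ ion has a large crystal-field splitting; square planar leaves the high-energy d_{x²−y²} orbital empty and maximises CFSE. → square planar.
For [CoBrF3]^2-: Summing ligand charges against the −2 overall charge gives an oxidation state of +2 for cobalt. Co sits in group 9, so the d-electron count is 9 − 2 = 7. For a high-spin 3d d⁷ ion with weak-field ligands the small Δₜ gives little square-planar CFSE advantage, so four ligands adopt the sterically favoured tetrahedral geometry. → tetrahedral.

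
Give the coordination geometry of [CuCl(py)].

linear

Ligand charges: each chloride is −1; pyridine is neutral. With an overall charge of 0 the copper centre must be in the +1 oxidation state.
Copper is a group-11 element; Cu(I) is therefore d¹⁰.
Coordination number: 2.
A d¹⁰ ion with only two ligands adopts a linear arrangement (sp hybridisation; no CFSE preference).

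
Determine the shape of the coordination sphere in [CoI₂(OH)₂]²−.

tetrahedral

Summing ligand charges against the −2 overall charge gives an oxidation state of +2 for cobalt.
Cobalt is a group-9 element; Co(II) is therefore d⁷.
Coordination number: 4.
Hydroxide and iodide are weak-field ligands.
For a high-spin 3d d⁷ ion with weak-field ligands the small Δₜ gives little square-planar CFSE advantage, so four ligands adopt the sterically favoured tetrahedral geometry.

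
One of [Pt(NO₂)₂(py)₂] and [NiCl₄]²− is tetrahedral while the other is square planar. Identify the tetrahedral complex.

[NiCl₄]²−

For [Pt(NO₂)₂(py)₂]: Summing ligand charges against the 0 overall charge gives an oxidation state of +2 for platinum. Group 10 minus oxidation state 2 gives a d⁸ configuration. A 5d d⁸ ion has a large crystal-field splitting; square planar leaves the high-energy d_{x²−y²} orbital empty and maximises CFSE. → square planar.
For [NiCl₄]²−: Ligand charges: each chloride is −1. With an overall charge of −2 the nickel centre must be in the +2 oxidation state. Group 10 minus oxidation state 2 gives a d⁸ configuration. Chloride is a weak-field ligand. With weak-field ligands the CFSE gain from square planar is small, so a 3d d⁸ ion takes the sterically preferred tetrahedral geometry. → tetrahedral.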